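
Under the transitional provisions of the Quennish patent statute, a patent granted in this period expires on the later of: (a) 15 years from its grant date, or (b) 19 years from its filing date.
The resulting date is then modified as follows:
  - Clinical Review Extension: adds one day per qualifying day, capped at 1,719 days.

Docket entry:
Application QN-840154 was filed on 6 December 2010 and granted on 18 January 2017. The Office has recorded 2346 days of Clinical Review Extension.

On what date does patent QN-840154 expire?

October 2, 2036

(a) grant + 15 years → 18 January 2032.
(b) filing + 19 years → 6 December 2029.
Later of the two: 18 January 2032.
Clinical Review Extension: 2346 days claimed exceeds the 1719-day cap, so +1719 days → 2 October 2036.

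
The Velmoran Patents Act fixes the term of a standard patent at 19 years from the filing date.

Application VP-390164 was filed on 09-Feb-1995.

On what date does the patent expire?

2014-02-09

Filing date + 19 years → 9 February 2014.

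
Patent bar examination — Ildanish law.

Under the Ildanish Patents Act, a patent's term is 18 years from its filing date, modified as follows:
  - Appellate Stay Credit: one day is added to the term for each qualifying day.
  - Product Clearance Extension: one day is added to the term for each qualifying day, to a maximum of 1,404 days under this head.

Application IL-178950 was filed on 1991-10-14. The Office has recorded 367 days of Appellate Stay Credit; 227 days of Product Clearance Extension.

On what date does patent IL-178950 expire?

May 31, 2011

Base term: filing date + 18 years → 14 October 2009.
Appellate Stay Credit: +367 days → 16 October 2010.
Product Clearance Extension: 227 days (within the 1404-day cap) → +227 days → 31 May 2011.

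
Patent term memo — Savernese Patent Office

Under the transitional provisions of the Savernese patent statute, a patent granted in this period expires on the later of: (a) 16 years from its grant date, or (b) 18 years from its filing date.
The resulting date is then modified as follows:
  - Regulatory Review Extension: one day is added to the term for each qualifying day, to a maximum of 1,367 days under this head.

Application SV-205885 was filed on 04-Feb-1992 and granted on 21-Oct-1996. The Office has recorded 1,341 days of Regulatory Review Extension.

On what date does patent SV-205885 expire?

(a) grant + 16 years → 21 October 2012.
(b) filing + 18 years → 4 February 2010.
Later of the two: 21 October 2012.
Regulatory Review Extension: 1341 days (within the 1367-day cap) → +1341 days → 23 June 2016.

2016-06-23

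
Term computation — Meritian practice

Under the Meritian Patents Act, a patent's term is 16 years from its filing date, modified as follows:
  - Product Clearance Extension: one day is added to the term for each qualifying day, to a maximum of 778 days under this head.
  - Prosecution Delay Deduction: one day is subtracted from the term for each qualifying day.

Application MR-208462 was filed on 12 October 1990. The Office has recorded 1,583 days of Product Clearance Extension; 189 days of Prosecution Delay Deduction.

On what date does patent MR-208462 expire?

Base term: filing date + 16 years → 12 October 2006.
Product Clearance Extension: 1583 days claimed exceeds the 778-day cap, so +778 days → 28 November 2008.
Prosecution Delay Deduction: −189 days → 23 May 2008.

May 23, 2008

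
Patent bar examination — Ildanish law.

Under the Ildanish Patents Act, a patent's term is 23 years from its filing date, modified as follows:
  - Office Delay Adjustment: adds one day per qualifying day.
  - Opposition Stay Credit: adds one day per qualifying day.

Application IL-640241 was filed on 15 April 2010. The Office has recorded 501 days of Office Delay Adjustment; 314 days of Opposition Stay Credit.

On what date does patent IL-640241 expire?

2035-07-09

Base term: filing date + 23 years → 15 April 2033.
Office Delay Adjustment: +501 days → 29 August 2034.
Opposition Stay Credit: +314 days → 9 July 2035.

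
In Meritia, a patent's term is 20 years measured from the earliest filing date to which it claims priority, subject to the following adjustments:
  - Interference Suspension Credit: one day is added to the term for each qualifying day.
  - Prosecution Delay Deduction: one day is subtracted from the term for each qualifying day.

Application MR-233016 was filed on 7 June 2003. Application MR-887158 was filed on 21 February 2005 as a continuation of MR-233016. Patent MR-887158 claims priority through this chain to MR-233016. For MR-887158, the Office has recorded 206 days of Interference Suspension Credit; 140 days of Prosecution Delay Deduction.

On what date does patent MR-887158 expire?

Earliest priority filing: 7 June 2003.
Base term: 7 June 2003 + 20 years → 7 June 2023.
Interference Suspension Credit: +206 days → 30 December 2023.
Prosecution Delay Deduction: −140 days → 12 August 2023.

2023-08-12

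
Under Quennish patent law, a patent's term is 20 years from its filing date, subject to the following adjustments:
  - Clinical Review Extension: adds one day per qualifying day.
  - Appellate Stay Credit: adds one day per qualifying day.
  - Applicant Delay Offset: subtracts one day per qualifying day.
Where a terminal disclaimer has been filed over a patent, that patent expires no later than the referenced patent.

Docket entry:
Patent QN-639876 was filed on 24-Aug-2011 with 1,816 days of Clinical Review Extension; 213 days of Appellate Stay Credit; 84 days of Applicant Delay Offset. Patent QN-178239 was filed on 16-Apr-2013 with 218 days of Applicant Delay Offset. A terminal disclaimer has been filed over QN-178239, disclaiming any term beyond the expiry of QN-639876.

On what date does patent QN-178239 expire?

Natural term of QN-178239:
  Base: filing + 20 years → 16 April 2033.
  Applicant Delay Offset: −218 days → 10 September 2032.
Expiry of referenced patent QN-639876:
  Base: filing + 20 years → 24 August 2031.
  Clinical Review Extension: +1816 days → 13 August 2036.
  Appellate Stay Credit: +213 days → 14 March 2037.
  Applicant Delay Offset: −84 days → 20 December 2036.
Terminal disclaimer: QN-178239 expires on the earlier of 10 September 2032 and 20 December 2036.

2032-09-10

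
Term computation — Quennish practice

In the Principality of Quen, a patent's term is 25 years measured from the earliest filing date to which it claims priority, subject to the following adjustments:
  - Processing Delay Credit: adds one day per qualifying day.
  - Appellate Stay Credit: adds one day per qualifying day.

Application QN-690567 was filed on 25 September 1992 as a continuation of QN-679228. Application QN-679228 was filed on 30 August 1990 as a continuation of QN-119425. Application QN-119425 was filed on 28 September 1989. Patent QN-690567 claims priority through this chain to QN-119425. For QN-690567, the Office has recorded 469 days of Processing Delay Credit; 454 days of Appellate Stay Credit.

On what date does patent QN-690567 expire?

Earliest priority filing: 28 September 1989.
Base term: 28 September 1989 + 25 years → 28 September 2014.
Processing Delay Credit: +469 days → 10 January 2016.
Appellate Stay Credit: +454 days → 8 April 2017.

April 8, 2017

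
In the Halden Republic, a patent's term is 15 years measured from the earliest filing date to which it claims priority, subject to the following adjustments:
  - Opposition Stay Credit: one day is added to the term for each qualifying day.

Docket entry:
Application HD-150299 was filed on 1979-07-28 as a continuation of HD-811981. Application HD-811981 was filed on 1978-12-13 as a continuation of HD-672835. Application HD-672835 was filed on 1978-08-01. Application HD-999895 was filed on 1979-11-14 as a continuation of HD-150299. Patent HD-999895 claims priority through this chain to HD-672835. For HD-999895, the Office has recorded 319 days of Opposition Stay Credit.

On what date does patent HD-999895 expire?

June 16, 1994

Earliest priority filing: 1 August 1978.
Base term: 1 August 1978 + 15 years → 1 August 1993.
Opposition Stay Credit: +319 days → 16 June 1994.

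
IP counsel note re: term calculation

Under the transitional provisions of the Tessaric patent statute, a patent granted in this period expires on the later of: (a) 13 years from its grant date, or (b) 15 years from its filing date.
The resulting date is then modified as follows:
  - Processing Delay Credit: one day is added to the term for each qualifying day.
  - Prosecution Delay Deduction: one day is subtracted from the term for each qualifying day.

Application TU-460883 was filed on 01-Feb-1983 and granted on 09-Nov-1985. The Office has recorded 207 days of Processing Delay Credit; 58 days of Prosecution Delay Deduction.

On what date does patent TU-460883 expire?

(a) grant + 13 years → 9 November 1998.
(b) filing + 15 years → 1 February 1998.
Later of the two: 9 November 1998.
Processing Delay Credit: +207 days → 4 June 1999.
Prosecution Delay Deduction: −58 days → 7 April 1999.

April 7, 1999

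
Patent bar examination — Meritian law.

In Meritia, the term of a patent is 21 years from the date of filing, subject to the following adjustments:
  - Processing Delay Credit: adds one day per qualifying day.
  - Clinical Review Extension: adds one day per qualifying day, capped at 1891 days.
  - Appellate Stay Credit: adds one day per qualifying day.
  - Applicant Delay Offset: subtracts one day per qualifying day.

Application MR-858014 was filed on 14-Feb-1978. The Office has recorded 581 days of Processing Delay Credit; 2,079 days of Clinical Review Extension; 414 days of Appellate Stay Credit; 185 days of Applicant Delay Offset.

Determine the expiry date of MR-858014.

Base term: filing date + 21 years → 14 February 1999.
Processing Delay Credit: +581 days → 17 September 2000.
Clinical Review Extension: 2079 days claimed exceeds the 1891-day cap, so +1891 days → 21 November 2005.
Appellate Stay Credit: +414 days → 9 January 2007.
Applicant Delay Offset: −185 days → 8 July 2006.

2006-07-08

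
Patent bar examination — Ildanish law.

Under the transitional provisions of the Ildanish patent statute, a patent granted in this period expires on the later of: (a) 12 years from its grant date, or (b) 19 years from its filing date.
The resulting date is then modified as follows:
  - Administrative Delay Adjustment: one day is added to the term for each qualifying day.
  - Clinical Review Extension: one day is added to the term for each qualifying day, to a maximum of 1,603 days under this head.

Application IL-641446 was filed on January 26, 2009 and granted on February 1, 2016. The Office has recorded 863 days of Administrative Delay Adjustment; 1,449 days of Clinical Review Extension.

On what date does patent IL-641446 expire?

(a) grant + 12 years → 1 February 2028.
(b) filing + 19 years → 26 January 2028.
Later of the two: 1 February 2028.
Administrative Delay Adjustment: +863 days → 13 June 2030.
Clinical Review Extension: 1449 days (within the 1603-day cap) → +1449 days → 1 June 2034.

2034-06-01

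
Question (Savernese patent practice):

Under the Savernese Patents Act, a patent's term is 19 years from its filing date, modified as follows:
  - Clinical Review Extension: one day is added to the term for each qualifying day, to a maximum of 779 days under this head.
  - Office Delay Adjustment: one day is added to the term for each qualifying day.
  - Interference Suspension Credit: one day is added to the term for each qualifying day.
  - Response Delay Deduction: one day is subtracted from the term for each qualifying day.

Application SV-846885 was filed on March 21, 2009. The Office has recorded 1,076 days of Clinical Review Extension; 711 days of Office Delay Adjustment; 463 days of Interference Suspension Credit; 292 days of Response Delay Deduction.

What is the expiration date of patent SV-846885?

2032-10-07

Base term: filing date + 19 years → 21 March 2028.
Clinical Review Extension: 1076 days claimed exceeds the 779-day cap, so +779 days → 9 May 2030.
Office Delay Adjustment: +711 days → 19 April 2032.
Interference Suspension Credit: +463 days → 26 July 2033.
Response Delay Deduction: −292 days → 7 October 2032.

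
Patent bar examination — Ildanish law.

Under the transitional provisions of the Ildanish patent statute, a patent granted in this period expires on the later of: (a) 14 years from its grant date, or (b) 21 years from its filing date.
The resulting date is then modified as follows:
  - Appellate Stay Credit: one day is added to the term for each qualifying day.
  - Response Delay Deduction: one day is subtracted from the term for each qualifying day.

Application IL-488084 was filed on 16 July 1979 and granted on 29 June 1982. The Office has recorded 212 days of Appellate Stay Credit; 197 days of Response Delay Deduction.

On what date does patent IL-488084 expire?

(a) grant + 14 years → 29 June 1996.
(b) filing + 21 years → 16 July 2000.
Later of the two: 16 July 2000.
Appellate Stay Credit: +212 days → 13 February 2001.
Response Delay Deduction: −197 days → 31 July 2000.

2000-07-31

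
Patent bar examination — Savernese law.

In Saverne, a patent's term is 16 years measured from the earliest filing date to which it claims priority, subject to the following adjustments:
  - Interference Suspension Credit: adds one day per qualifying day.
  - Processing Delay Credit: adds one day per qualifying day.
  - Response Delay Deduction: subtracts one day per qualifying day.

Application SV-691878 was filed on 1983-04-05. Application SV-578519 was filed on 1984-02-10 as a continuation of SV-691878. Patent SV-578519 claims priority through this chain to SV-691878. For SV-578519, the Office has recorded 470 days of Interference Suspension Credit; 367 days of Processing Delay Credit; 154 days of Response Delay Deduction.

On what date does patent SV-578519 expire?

2001-02-16

Earliest priority filing: 5 April 1983.
Base term: 5 April 1983 + 16 years → 5 April 1999.
Interference Suspension Credit: +470 days → 18 July 2000.
Processing Delay Credit: +367 days → 20 July 2001.
Response Delay Deduction: −154 days → 16 February 2001.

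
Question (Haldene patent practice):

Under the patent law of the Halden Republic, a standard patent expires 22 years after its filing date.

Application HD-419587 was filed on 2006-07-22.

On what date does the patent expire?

2028-07-22

Filing date + 22 years → 22 July 2028.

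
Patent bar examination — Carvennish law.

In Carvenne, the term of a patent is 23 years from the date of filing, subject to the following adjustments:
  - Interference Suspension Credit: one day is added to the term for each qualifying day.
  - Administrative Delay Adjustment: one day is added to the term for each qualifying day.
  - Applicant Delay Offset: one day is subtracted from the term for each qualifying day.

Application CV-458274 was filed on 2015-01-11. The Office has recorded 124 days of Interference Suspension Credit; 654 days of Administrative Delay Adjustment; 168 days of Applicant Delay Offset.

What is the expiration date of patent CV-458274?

September 13, 2039

Base term: filing date + 23 years → 11 January 2038.
Interference Suspension Credit: +124 days → 15 May 2038.
Administrative Delay Adjustment: +654 days → 28 February 2040.
Applicant Delay Offset: −168 days → 13 September 2039.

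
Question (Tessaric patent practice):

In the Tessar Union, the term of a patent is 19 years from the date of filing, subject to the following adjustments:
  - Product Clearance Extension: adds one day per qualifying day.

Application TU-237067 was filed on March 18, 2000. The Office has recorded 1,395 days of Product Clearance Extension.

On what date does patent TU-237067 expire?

Base term: filing date + 19 years → 18 March 2019.
Product Clearance Extension: +1395 days → 11 January 2023.

2023-01-11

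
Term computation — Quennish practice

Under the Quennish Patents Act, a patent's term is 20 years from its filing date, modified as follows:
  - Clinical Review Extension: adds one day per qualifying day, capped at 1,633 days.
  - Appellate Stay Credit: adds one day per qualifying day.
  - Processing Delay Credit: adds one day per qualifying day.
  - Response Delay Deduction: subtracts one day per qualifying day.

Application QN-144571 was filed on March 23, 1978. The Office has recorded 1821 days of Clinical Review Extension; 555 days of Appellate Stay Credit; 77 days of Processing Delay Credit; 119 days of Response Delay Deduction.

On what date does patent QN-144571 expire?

February 6, 2004

Base term: filing date + 20 years → 23 March 1998.
Clinical Review Extension: 1821 days claimed exceeds the 1633-day cap, so +1633 days → 11 September 2002.
Appellate Stay Credit: +555 days → 19 March 2004.
Processing Delay Credit: +77 days → 4 June 2004.
Response Delay Deduction: −119 days → 6 February 2004.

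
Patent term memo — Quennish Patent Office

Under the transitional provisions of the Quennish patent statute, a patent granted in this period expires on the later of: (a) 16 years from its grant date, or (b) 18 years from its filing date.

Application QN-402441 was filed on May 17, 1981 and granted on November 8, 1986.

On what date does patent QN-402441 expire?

November 8, 2002

(a) grant + 16 years → 8 November 2002.
(b) filing + 18 years → 17 May 1999.
Later of the two: 8 November 2002.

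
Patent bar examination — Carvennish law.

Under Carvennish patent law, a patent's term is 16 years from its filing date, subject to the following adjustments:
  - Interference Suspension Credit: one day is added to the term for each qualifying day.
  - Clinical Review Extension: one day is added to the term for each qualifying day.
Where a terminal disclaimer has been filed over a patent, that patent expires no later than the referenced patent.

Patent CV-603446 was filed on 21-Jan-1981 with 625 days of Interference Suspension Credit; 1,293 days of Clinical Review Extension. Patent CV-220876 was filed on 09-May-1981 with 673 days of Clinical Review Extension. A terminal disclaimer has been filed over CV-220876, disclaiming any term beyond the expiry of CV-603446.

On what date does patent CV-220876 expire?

Natural term of CV-220876:
  Base: filing + 16 years → 9 May 1997.
  Clinical Review Extension: +673 days → 13 March 1999.
Expiry of referenced patent CV-603446:
  Base: filing + 16 years → 21 January 1997.
  Interference Suspension Credit: +625 days → 8 October 1998.
  Clinical Review Extension: +1293 days → 23 April 2002.
Terminal disclaimer: CV-220876 expires on the earlier of 13 March 1999 and 23 April 2002.

1999-03-13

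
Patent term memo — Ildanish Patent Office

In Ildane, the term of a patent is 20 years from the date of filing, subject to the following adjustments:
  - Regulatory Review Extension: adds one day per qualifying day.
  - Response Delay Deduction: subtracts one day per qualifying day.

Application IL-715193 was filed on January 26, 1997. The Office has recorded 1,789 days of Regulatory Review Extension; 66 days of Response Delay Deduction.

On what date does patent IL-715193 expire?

Base term: filing date + 20 years → 26 January 2017.
Regulatory Review Extension: +1789 days → 20 December 2021.
Response Delay Deduction: −66 days → 15 October 2021.

2021-10-15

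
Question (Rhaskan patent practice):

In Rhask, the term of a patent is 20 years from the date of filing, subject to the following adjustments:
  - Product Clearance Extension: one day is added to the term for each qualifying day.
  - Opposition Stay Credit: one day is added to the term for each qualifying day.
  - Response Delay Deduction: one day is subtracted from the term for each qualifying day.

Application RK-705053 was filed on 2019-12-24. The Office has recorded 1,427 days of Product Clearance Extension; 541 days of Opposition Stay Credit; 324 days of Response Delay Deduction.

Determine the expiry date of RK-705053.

June 24, 2044

Base term: filing date + 20 years → 24 December 2039.
Product Clearance Extension: +1427 days → 20 November 2043.
Opposition Stay Credit: +541 days → 14 May 2045.
Response Delay Deduction: −324 days → 24 June 2044.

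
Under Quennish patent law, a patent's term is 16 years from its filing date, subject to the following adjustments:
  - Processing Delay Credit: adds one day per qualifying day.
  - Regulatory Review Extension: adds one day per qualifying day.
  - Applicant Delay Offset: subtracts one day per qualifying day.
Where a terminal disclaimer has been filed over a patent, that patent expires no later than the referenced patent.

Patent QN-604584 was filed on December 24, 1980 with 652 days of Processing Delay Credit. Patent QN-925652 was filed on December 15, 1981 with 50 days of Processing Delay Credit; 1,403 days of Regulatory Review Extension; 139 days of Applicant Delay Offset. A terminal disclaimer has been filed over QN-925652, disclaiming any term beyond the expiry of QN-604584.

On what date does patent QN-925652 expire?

October 7, 1998

Natural term of QN-925652:
  Base: filing + 16 years → 15 December 1997.
  Processing Delay Credit: +50 days → 3 February 1998.
  Regulatory Review Extension: +1403 days → 7 December 2001.
  Applicant Delay Offset: −139 days → 21 July 2001.
Expiry of referenced patent QN-604584:
  Base: filing + 16 years → 24 December 1996.
  Processing Delay Credit: +652 days → 7 October 1998.
Terminal disclaimer: QN-925652 expires on the earlier of 21 July 2001 and 7 October 1998.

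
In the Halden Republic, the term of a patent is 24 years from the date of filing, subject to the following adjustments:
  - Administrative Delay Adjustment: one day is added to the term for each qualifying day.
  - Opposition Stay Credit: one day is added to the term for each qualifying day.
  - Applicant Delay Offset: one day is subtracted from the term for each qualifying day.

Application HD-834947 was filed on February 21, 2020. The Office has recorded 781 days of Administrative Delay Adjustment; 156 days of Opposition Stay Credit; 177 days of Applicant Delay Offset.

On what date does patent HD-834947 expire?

2046-03-22

Base term: filing date + 24 years → 21 February 2044.
Administrative Delay Adjustment: +781 days → 12 April 2046.
Opposition Stay Credit: +156 days → 15 September 2046.
Applicant Delay Offset: −177 days → 22 March 2046.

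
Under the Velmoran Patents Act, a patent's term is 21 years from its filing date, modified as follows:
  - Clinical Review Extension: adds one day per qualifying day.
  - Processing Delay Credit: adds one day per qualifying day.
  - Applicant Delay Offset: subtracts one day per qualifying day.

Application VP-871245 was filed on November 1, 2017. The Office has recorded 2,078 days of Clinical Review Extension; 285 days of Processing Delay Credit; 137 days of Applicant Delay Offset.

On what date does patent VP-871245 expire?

December 5, 2044

Base term: filing date + 21 years → 1 November 2038.
Clinical Review Extension: +2078 days → 10 July 2044.
Processing Delay Credit: +285 days → 21 April 2045.
Applicant Delay Offset: −137 days → 5 December 2044.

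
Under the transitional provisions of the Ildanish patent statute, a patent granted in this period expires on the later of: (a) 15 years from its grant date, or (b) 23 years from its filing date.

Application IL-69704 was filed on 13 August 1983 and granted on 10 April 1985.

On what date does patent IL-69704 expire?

August 13, 2006

(a) grant + 15 years → 10 April 2000.
(b) filing + 23 years → 13 August 2006.
Later of the two: 13 August 2006.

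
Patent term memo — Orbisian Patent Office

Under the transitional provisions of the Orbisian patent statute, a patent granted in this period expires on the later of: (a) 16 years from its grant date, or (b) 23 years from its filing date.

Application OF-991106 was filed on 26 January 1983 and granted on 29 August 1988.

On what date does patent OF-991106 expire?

January 26, 2006

(a) grant + 16 years → 29 August 2004.
(b) filing + 23 years → 26 January 2006.
Later of the two: 26 January 2006.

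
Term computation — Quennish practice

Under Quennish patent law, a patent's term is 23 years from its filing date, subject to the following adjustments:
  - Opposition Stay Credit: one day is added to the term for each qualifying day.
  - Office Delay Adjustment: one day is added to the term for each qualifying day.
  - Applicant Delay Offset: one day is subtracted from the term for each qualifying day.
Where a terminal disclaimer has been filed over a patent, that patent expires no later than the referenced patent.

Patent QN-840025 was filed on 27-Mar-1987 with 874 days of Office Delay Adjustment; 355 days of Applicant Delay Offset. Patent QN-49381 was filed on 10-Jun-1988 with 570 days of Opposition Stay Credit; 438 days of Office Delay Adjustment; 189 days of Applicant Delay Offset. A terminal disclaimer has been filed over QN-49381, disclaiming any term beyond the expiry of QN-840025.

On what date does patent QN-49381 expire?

Natural term of QN-49381:
  Base: filing + 23 years → 10 June 2011.
  Opposition Stay Credit: +570 days → 31 December 2012.
  Office Delay Adjustment: +438 days → 14 March 2014.
  Applicant Delay Offset: −189 days → 6 September 2013.
Expiry of referenced patent QN-840025:
  Base: filing + 23 years → 27 March 2010.
  Office Delay Adjustment: +874 days → 17 August 2012.
  Applicant Delay Offset: −355 days → 28 August 2011.
Terminal disclaimer: QN-49381 expires on the earlier of 6 September 2013 and 28 August 2011.

August 28, 2011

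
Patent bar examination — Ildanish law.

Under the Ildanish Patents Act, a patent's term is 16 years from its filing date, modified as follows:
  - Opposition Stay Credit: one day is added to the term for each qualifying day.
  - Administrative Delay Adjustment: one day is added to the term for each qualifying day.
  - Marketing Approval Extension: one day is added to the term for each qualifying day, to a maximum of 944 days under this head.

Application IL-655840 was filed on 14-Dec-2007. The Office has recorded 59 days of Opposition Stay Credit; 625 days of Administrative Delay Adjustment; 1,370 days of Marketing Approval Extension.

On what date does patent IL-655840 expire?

May 29, 2028

Base term: filing date + 16 years → 14 December 2023.
Opposition Stay Credit: +59 days → 11 February 2024.
Administrative Delay Adjustment: +625 days → 28 October 2025.
Marketing Approval Extension: 1370 days claimed exceeds the 944-day cap, so +944 days → 29 May 2028.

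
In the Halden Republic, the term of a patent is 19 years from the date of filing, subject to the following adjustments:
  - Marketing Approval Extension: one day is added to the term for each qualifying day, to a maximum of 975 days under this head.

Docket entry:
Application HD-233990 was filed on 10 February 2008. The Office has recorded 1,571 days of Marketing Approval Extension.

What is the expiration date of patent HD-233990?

2029-10-12

Base term: filing date + 19 years → 10 February 2027.
Marketing Approval Extension: 1571 days claimed exceeds the 975-day cap, so +975 days → 12 October 2029.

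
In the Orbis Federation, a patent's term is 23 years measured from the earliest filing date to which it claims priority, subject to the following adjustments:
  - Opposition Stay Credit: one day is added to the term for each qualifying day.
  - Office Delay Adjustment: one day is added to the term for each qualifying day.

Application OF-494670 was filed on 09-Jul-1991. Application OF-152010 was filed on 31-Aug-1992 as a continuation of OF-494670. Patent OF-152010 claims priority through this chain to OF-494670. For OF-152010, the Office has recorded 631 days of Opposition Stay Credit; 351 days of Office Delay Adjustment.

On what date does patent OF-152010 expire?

2017-03-17

Earliest priority filing: 9 July 1991.
Base term: 9 July 1991 + 23 years → 9 July 2014.
Opposition Stay Credit: +631 days → 31 March 2016.
Office Delay Adjustment: +351 days → 17 March 2017.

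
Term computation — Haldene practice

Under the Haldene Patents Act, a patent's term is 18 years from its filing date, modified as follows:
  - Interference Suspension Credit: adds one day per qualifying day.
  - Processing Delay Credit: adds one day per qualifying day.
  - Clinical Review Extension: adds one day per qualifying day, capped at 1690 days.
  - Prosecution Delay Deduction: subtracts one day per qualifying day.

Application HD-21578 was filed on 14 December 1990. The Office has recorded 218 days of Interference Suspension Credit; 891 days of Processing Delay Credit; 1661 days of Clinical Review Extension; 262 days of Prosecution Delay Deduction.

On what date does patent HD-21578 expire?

2015-10-27

Base term: filing date + 18 years → 14 December 2008.
Interference Suspension Credit: +218 days → 20 July 2009.
Processing Delay Credit: +891 days → 28 December 2011.
Clinical Review Extension: 1661 days (within the 1690-day cap) → +1661 days → 15 July 2016.
Prosecution Delay Deduction: −262 days → 27 October 2015.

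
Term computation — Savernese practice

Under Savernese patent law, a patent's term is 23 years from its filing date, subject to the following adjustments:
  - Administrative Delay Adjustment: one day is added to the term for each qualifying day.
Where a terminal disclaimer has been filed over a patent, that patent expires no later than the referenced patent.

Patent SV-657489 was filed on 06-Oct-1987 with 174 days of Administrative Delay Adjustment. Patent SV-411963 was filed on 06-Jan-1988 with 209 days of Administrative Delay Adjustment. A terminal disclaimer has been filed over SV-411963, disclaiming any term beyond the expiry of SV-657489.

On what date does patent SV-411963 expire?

Natural term of SV-411963:
  Base: filing + 23 years → 6 January 2011.
  Administrative Delay Adjustment: +209 days → 3 August 2011.
Expiry of referenced patent SV-657489:
  Base: filing + 23 years → 6 October 2010.
  Administrative Delay Adjustment: +174 days → 29 March 2011.
Terminal disclaimer: SV-411963 expires on the earlier of 3 August 2011 and 29 March 2011.

March 29, 2011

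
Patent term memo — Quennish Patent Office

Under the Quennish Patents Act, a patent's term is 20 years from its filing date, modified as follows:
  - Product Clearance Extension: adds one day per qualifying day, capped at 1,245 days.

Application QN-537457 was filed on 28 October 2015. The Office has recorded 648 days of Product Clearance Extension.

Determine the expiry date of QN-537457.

Base term: filing date + 20 years → 28 October 2035.
Product Clearance Extension: 648 days (within the 1245-day cap) → +648 days → 6 August 2037.

August 6, 2037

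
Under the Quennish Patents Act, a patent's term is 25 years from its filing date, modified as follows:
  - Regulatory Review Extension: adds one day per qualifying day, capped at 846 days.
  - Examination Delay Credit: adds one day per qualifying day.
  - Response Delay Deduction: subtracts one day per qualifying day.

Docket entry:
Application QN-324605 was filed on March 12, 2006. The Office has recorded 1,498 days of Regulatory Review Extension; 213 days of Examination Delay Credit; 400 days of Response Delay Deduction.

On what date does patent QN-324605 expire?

December 30, 2032

Base term: filing date + 25 years → 12 March 2031.
Regulatory Review Extension: 1498 days claimed exceeds the 846-day cap, so +846 days → 5 July 2033.
Examination Delay Credit: +213 days → 3 February 2034.
Response Delay Deduction: −400 days → 30 December 2032.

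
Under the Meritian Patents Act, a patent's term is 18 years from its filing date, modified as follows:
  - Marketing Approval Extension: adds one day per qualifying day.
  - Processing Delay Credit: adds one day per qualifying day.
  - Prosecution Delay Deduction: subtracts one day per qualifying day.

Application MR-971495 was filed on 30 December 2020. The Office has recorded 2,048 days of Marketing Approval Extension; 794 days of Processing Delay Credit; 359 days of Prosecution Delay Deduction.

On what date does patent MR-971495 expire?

Base term: filing date + 18 years → 30 December 2038.
Marketing Approval Extension: +2048 days → 8 August 2044.
Processing Delay Credit: +794 days → 11 October 2046.
Prosecution Delay Deduction: −359 days → 17 October 2045.

October 17, 2045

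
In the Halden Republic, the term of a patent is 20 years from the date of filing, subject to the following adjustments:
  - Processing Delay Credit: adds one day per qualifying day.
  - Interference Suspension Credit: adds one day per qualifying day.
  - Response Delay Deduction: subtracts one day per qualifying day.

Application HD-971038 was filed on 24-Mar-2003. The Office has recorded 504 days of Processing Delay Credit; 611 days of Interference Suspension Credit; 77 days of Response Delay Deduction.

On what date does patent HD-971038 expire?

Base term: filing date + 20 years → 24 March 2023.
Processing Delay Credit: +504 days → 9 August 2024.
Interference Suspension Credit: +611 days → 12 April 2026.
Response Delay Deduction: −77 days → 25 January 2026.

2026-01-25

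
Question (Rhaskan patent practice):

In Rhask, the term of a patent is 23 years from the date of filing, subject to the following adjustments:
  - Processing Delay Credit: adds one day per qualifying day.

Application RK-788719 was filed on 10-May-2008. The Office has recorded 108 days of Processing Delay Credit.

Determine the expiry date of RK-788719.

Base term: filing date + 23 years → 10 May 2031.
Processing Delay Credit: +108 days → 26 August 2031.

August 26, 2031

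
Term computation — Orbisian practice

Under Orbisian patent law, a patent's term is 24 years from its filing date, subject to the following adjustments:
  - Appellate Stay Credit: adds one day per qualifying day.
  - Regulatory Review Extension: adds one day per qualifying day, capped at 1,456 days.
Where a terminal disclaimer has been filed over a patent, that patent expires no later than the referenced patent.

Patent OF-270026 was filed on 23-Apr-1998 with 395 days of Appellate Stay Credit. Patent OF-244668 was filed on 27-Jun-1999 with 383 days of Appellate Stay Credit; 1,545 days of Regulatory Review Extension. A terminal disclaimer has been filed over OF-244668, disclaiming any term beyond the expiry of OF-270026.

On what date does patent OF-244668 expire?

2023-05-23

Natural term of OF-244668:
  Base: filing + 24 years → 27 June 2023.
  Appellate Stay Credit: +383 days → 14 July 2024.
  Regulatory Review Extension: 1545 days claimed exceeds the 1456-day cap, so +1456 days → 9 July 2028.
Expiry of referenced patent OF-270026:
  Base: filing + 24 years → 23 April 2022.
  Appellate Stay Credit: +395 days → 23 May 2023.
Terminal disclaimer: OF-244668 expires on the earlier of 9 July 2028 and 23 May 2023.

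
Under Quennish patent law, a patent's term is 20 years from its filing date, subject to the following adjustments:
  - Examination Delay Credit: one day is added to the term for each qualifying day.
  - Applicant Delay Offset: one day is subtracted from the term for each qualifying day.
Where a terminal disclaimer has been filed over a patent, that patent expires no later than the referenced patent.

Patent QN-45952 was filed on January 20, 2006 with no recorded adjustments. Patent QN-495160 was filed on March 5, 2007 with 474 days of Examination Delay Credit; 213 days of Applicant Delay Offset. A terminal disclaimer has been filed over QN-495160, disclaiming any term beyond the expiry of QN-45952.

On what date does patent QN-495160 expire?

Natural term of QN-495160:
  Base: filing + 20 years → 5 March 2027.
  Examination Delay Credit: +474 days → 21 June 2028.
  Applicant Delay Offset: −213 days → 21 November 2027.
Expiry of referenced patent QN-45952:
  Base: filing + 20 years → 20 January 2026.
Terminal disclaimer: QN-495160 expires on the earlier of 21 November 2027 and 20 January 2026.

2026-01-20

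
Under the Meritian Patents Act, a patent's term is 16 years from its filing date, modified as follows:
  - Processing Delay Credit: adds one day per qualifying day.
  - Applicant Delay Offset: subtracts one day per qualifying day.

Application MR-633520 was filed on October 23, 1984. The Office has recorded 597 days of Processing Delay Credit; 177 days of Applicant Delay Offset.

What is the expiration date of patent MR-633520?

2001-12-17

Base term: filing date + 16 years → 23 October 2000.
Processing Delay Credit: +597 days → 12 June 2002.
Applicant Delay Offset: −177 days → 17 December 2001.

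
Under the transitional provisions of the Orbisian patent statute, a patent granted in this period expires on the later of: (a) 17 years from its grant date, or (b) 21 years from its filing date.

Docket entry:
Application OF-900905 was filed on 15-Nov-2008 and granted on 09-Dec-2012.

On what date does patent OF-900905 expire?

(a) grant + 17 years → 9 December 2029.
(b) filing + 21 years → 15 November 2029.
Later of the two: 9 December 2029.

2029-12-09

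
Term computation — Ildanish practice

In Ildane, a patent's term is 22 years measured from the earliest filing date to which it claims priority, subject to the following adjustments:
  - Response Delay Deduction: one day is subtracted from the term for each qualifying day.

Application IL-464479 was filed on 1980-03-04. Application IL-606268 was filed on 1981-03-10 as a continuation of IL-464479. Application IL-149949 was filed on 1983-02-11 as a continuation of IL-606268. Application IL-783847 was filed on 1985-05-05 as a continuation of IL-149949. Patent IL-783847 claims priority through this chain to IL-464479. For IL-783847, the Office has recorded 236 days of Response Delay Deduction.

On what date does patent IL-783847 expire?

Earliest priority filing: 4 March 1980.
Base term: 4 March 1980 + 22 years → 4 March 2002.
Response Delay Deduction: −236 days → 11 July 2001.

2001-07-11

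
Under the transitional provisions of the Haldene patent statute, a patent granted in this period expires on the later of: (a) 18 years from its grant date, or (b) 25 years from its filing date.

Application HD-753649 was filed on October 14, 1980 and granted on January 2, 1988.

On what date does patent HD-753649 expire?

(a) grant + 18 years → 2 January 2006.
(b) filing + 25 years → 14 October 2005.
Later of the two: 2 January 2006.

January 2, 2006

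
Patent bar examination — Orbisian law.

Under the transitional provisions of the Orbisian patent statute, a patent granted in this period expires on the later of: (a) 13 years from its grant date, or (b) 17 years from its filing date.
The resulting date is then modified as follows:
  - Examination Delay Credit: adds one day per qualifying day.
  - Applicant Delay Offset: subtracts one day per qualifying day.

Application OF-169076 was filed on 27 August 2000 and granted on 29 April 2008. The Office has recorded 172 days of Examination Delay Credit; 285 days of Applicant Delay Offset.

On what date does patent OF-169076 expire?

(a) grant + 13 years → 29 April 2021.
(b) filing + 17 years → 27 August 2017.
Later of the two: 29 April 2021.
Examination Delay Credit: +172 days → 18 October 2021.
Applicant Delay Offset: −285 days → 6 January 2021.

January 6, 2021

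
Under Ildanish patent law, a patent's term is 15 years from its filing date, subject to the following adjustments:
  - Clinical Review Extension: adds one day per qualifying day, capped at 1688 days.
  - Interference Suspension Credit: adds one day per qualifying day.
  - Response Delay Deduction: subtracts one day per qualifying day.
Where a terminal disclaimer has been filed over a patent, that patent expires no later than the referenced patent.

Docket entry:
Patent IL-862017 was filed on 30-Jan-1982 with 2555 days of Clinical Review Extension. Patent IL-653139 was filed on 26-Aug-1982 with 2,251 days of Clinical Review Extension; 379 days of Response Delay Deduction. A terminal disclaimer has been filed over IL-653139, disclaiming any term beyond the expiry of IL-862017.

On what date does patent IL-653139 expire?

Natural term of IL-653139:
  Base: filing + 15 years → 26 August 1997.
  Clinical Review Extension: 2251 days claimed exceeds the 1688-day cap, so +1688 days → 10 April 2002.
  Response Delay Deduction: −379 days → 27 March 2001.
Expiry of referenced patent IL-862017:
  Base: filing + 15 years → 30 January 1997.
  Clinical Review Extension: 2555 days claimed exceeds the 1688-day cap, so +1688 days → 14 September 2001.
Terminal disclaimer: IL-653139 expires on the earlier of 27 March 2001 and 14 September 2001.

2001-03-27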